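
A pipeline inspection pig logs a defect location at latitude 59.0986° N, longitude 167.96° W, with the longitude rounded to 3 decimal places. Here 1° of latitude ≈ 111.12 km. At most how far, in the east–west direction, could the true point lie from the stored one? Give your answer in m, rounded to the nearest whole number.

29 m

Rounding to 3 decimal places leaves the longitude within ±0.0005° of the true value.
At latitude 59.0986° a degree of longitude spans 111120 m × cos 59.0986° = 111120 × 0.5136 ≈ 57067 m.
So at most 0.0005° × 57067 ≈ 28.5335 m east–west.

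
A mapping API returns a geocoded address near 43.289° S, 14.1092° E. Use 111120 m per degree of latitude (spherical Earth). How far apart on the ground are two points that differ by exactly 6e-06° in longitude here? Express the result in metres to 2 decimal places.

At 43.289° a degree of longitude is 111120 × cos 43.289° ≈ 80884.7 m, so 6e-06° corresponds to 0.485308 m.

0.49 metres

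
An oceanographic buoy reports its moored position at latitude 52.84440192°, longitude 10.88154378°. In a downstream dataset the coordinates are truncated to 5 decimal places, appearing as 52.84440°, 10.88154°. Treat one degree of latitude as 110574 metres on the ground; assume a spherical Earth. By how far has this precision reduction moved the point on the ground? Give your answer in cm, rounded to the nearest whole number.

33 cm

The latitude changed by +0.00000192° and the longitude by +0.00000378°.
N–S: 0.00000192° × 110574 m/° = 0.212302 m.
E–W at 52.8444°: 0.00000378° × 110574 × cos 52.8444° = 0.00000378 × 110574 × 0.6040 ≈ 0.252446 m.
Combined displacement = (0.212302² + 0.252446²)^½ ≈ 0.32985 m.
That is 0.32985 m = 32.985 cm.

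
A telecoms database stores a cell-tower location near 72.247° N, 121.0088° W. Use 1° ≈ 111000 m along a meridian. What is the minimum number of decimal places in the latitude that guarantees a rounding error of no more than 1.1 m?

One degree of latitude covers 111000 m.
With N decimal places the half-ulp bound is 0.5·10⁻ᴺ°, or 0.5·10⁻ᴺ × 111000 m on the ground.
Need 0.5 × 111000 × 10⁻ᴺ ≤ 1.1 → 10⁻ᴺ ≤ 1.982e-05, so N ≥ 4.70.
N = 4 would give 5.55 m (too coarse); N = 5 gives 0.555 m ≤ 1.1 m.

5 decimal places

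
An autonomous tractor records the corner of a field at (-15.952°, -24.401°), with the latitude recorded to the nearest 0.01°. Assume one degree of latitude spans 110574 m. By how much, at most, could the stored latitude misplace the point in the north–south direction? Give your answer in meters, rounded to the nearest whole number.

Rounding to 2 decimal places leaves the latitude within ±0.005° of the true value.
So the N–S error is at most 0.005 × 110574 = 552.87 m.

553 meters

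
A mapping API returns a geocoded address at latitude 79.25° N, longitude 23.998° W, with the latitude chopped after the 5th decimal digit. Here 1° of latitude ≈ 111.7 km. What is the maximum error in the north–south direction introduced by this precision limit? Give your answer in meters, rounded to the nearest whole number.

1 meters

Truncating at 5 decimal places can drop up to a full unit in the last place, so the latitude may be off by as much as 1e-05°.
Along the meridian that is 1e-05° × 111700 m/° = 1.117 m.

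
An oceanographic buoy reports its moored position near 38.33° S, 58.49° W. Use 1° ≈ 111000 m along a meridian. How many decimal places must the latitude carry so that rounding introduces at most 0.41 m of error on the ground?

6 decimal places

One degree of latitude covers 111000 m.
With N decimal places the half-ulp bound is 0.5·10⁻ᴺ°, or 0.5·10⁻ᴺ × 111000 m on the ground.
Need 0.5 × 111000 × 10⁻ᴺ ≤ 0.41 → 10⁻ᴺ ≤ 7.387e-06, so N ≥ 5.13.
N = 5 would give 0.555 m (too coarse); N = 6 gives 0.0555 m ≤ 0.41 m.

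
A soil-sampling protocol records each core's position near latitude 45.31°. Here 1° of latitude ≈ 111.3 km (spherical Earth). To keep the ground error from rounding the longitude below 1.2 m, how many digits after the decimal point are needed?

5 decimal places

At 45.31° one degree of longitude covers 111300 × cos 45.31° ≈ 111300 × 0.7033 ≈ 78274 m.
N decimal places → at most half a unit in the last place, 0.5 × 10⁻ᴺ° = 78274/2 × 10⁻ᴺ m.
Setting 39137 × 10⁻ᴺ ≤ 1.2 gives 10ᴺ ≥ 3.261e+04, i.e. N ≥ 4.51.
So 5 decimal places suffice (0.391 m); 4 would allow up to 3.91 m.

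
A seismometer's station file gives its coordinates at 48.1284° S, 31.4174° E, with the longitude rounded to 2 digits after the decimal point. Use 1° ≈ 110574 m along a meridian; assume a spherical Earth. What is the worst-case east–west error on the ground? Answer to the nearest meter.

369 meters

Rounding to 2 decimal places leaves the longitude within ±0.005° of the true value.
One degree of longitude at 48.1284° is 110574 × cos 48.1284° ≈ 110574 × 0.6675 = 73804.1 m.
So at most 0.005° × 73804.1 ≈ 369.021 m east–west.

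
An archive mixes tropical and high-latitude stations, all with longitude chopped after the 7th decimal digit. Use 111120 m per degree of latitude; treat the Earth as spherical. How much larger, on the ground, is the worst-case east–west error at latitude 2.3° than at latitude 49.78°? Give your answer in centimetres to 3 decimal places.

0.393 centimetres

Truncating at 7 decimal places can drop up to a full unit in the last place, so the longitude may be off by as much as 1e-07°.
Error at 2.3° = 1e-07° × 111120 × cos 2.3° ≈ 0.011112 × 0.9992 = 0.011103 m.
At 49.78°: 1e-07° × 111120 × cos 49.78° = 1e-07 × 111120 × 0.6457 ≈ 0.0071753 m.
Difference: 0.011103 − 0.0071753 = 0.0039278 m.
That is 0.00392776 m = 0.39278 cm.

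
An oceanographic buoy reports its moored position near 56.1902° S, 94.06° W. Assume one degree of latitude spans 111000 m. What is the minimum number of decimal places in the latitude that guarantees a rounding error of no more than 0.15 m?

One degree of latitude covers 111000 m.
Rounding to N decimal places gives at most 0.5 × 10⁻ᴺ degrees of error, i.e. 0.5 × 10⁻ᴺ × 111000 m.
Need 0.5 × 111000 × 10⁻ᴺ ≤ 0.15 → 10⁻ᴺ ≤ 2.703e-06, so N ≥ 5.57.
At 5 places the error can reach 0.555 m, but 6 places keeps it to 0.0555 m.

6 decimal places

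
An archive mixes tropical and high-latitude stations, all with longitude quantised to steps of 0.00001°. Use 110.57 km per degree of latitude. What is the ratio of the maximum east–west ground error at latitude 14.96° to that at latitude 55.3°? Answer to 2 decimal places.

With a 0.00001° grid the true value lies within half a step, ±0.00001°/2 = ±5e-06°, of the stored one.
Error at 14.96° = 5e-06° × 110570 × cos 14.96° ≈ 0.55285 × 0.9661 = 0.53411 m.
At 55.3°: 5e-06° × 110570 × cos 55.3° = 5e-06 × 110570 × 0.5693 ≈ 0.31473 m.
Ratio: 0.53411 / 0.31473 = cos 14.96° / cos 55.3° ≈ 1.6971.

1.70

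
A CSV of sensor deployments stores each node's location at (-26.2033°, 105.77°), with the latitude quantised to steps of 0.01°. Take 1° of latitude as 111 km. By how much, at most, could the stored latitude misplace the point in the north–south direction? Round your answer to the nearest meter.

With a 0.01° grid the true value lies within half a step, ±0.01°/2 = ±0.005°, of the stored one.
Along the meridian that is 0.005° × 111000 m/° = 555 m.

555 meters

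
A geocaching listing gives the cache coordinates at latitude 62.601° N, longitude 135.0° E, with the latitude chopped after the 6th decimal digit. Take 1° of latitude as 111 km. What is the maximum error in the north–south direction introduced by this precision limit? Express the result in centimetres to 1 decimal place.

11.1 centimetres

Truncating at 6 decimal places can drop up to a full unit in the last place, so the latitude may be off by as much as 1e-06°.
Along the meridian that is 1e-06° × 111000 m/° = 0.111 m.
That is 0.111 m = 11.1 cm.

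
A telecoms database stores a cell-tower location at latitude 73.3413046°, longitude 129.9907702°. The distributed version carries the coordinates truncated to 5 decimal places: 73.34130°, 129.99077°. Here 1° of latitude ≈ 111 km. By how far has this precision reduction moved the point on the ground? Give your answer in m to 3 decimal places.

Δlat = 73.3413046 − 73.34130 = +0.0000046°; Δlon = 129.9907702 − 129.99077 = +0.0000002°.
North–south shift: 0.0000046 × 111000 = 0.5106 m.
East–west at this latitude: 0.0000002° × 111000 × cos 73.3413° ≈ 0.0000002 × 31820.4 = 0.00636407 m.
Combined displacement = (0.5106² + 0.00636407²)^½ ≈ 0.51064 m.

0.511 m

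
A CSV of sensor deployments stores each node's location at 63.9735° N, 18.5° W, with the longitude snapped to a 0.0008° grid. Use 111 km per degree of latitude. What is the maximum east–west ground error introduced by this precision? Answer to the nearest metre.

19 metres

With a 0.0008° grid the true value lies within half a step, ±0.0008°/2 = ±0.0004°, of the stored one.
One degree of longitude at 63.9735° is 111000 × cos 63.9735° ≈ 111000 × 0.4388 = 48705.3 m.
East–west error: 0.0004° × 48705.3 m/° ≈ 19.4821 m.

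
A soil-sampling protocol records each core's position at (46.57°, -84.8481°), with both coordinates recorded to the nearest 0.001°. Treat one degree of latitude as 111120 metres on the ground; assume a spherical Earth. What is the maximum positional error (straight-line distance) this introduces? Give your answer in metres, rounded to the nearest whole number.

67 metres

Rounding to 3 decimal places leaves each coordinate within ±0.0005° of the true value.
North–south component: 0.0005° × 111120 = 55.56 m.
Longitude error → 0.0005 × 111120 × cos 46.57° = 0.0005 × 111120 × 0.6875 ≈ 38.1957 m.
Worst case both components are at the extreme and orthogonal: √(55.56² + 38.1957²) ≈ 67.4227 m.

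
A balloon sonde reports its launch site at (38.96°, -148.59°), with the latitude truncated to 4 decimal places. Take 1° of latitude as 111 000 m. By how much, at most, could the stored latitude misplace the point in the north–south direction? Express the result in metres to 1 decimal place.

11.1 metres

Truncating at 4 decimal places can drop up to a full unit in the last place, so the latitude may be off by as much as 0.0001°.
Along the meridian that is 0.0001° × 111000 m/° = 11.1 m.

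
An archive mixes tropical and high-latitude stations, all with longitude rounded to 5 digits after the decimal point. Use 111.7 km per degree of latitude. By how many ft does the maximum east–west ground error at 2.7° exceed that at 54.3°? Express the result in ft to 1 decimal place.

Rounding to 5 decimal places leaves the longitude within ±5e-06° of the true value.
At 2.7°: 5e-06° × 111700 × cos 2.7° = 5e-06 × 111700 × 0.9989 ≈ 0.55788 m.
At 54.3°: 5e-06° × 111700 × cos 54.3° = 5e-06 × 111700 × 0.5835 ≈ 0.32591 m.
So the lower-latitude error exceeds the higher by 0.55788 − 0.32591 = 0.23197 m.
In feet: 0.231972 m ÷ 0.3048 ≈ 0.76106 ft.

0.8 ft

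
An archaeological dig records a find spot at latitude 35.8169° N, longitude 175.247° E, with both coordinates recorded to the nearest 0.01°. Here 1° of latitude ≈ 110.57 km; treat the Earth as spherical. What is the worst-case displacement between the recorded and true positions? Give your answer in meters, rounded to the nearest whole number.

Rounding to 2 decimal places leaves each coordinate within ±0.005° of the true value.
North–south component: 0.005° × 110570 = 552.85 m.
East–west component at 35.8169°: 0.005° × 110570 × cos 35.8169° ≈ 0.005 × 89660.2 ≈ 448.301 m.
The two errors are perpendicular, so the maximum displacement is √(552.85² + 448.301²) ≈ 711.77 m.

712 meters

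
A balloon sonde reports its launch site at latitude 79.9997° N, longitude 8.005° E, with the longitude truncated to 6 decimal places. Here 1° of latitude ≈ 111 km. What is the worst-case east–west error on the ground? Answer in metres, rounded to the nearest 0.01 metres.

Truncating at 6 decimal places can drop up to a full unit in the last place, so the longitude may be off by as much as 1e-06°.
Parallels shrink by cos φ, so at 79.9997° a degree of longitude is 111000 × 0.1737 ≈ 19275.5 m.
So at most 1e-06° × 19275.5 ≈ 0.0192755 m east–west.

0.02 metres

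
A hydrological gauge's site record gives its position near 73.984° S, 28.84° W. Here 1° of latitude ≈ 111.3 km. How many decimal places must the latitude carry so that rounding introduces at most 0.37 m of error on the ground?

6

One degree of latitude covers 111300 m.
N decimal places → at most half a unit in the last place, 0.5 × 10⁻ᴺ° = 111300/2 × 10⁻ᴺ m.
Setting 55650 × 10⁻ᴺ ≤ 0.37 gives 10ᴺ ≥ 1.504e+05, i.e. N ≥ 5.18.
N = 5 would give 0.556 m (too coarse); N = 6 gives 0.0556 m ≤ 0.37 m.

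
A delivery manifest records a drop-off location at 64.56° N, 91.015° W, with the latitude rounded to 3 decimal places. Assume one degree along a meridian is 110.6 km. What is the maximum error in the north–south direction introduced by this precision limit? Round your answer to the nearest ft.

181 ft

Rounding to 3 decimal places leaves the latitude within ±0.0005° of the true value.
So the N–S error is at most 0.0005 × 110600 = 55.3 m.
Converting: 55.3 m × 3.2808 ft/m ≈ 181.43 ft.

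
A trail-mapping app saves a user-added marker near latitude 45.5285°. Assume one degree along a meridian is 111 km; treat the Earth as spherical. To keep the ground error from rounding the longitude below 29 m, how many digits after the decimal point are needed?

At 45.5285° one degree of longitude covers 111000 × cos 45.5285° ≈ 111000 × 0.7006 ≈ 77761.5 m.
N decimal places → at most half a unit in the last place, 0.5 × 10⁻ᴺ° = 77761.5/2 × 10⁻ᴺ m.
Setting 38880.8 × 10⁻ᴺ ≤ 29 gives 10ᴺ ≥ 1341, i.e. N ≥ 3.13.
So 4 decimal places suffice (3.89 m); 3 would allow up to 38.9 m.

4 decimal places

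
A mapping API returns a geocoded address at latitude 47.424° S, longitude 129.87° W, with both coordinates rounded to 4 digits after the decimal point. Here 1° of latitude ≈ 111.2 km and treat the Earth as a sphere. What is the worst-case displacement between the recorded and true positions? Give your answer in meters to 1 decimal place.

Rounding to 4 decimal places leaves each coordinate within ±5e-05° of the true value.
Latitude error → 5e-05 × 111200 = 5.56 m along the meridian.
Longitude error → 5e-05 × 111200 × cos 47.424° = 5e-05 × 111200 × 0.6766 ≈ 3.76172 m.
Combining orthogonally: (5.56² + 3.76172²)^½ ≈ 6.71298 m.

6.7 meters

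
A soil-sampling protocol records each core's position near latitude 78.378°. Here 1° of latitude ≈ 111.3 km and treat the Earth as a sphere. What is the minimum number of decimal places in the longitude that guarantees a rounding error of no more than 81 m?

At 78.378° one degree of longitude covers 111300 × cos 78.378° ≈ 111300 × 0.2015 ≈ 22421.8 m.
N decimal places → at most half a unit in the last place, 0.5 × 10⁻ᴺ° = 22421.8/2 × 10⁻ᴺ m.
Need 0.5 × 22421.8 × 10⁻ᴺ ≤ 81 → 10⁻ᴺ ≤ 7.225e-03, so N ≥ 2.14.
N = 2 would give 112 m (too coarse); N = 3 gives 11.2 m ≤ 81 m.

3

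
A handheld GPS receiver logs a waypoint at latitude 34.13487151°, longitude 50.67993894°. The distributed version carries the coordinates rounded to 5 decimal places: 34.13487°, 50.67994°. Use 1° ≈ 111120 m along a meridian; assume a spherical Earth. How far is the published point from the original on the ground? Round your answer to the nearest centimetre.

Δlat = 34.13487151 − 34.13487 = +0.00000151°; Δlon = 50.67993894 − 50.67994 = -0.00000106°.
North–south shift: 0.00000151 × 111120 = 0.167791 m.
East–west at this latitude: -0.00000106° × 111120 × cos 34.1349° ≈ -0.00000106 × 91976.1 = -0.0974947 m.
Distance: √(0.167791² + 0.0974947²) ≈ 0.19406 m.
That is 0.19406 m = 19.406 cm.

19 centimetres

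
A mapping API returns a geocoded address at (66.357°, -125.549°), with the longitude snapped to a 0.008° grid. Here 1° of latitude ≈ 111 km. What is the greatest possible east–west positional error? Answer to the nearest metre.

With a 0.008° grid the true value lies within half a step, ±0.008°/2 = ±0.004°, of the stored one.
Parallels shrink by cos φ, so at 66.357° a degree of longitude is 111000 × 0.4010 ≈ 44515.1 m.
East–west error: 0.004° × 44515.1 m/° ≈ 178.06 m.

178 metres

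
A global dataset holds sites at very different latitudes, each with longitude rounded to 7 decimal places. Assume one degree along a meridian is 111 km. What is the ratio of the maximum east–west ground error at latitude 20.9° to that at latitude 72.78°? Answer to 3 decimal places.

Rounding to 7 decimal places leaves the longitude within ±5e-08° of the true value.
At 20.9°: 5e-08° × 111000 × cos 20.9° = 5e-08 × 111000 × 0.9342 ≈ 0.0051848 m.
At 72.78°: 5e-08° × 111000 × cos 72.78° = 5e-08 × 111000 × 0.2960 ≈ 0.001643 m.
The ratio reduces to cos 20.9° / cos 72.78° = 0.9342/0.2960 ≈ 3.1557.

3.156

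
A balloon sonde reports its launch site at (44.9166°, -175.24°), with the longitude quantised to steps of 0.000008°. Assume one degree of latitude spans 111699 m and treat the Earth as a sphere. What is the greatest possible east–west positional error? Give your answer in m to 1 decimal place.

With a 0.000008° grid the true value lies within half a step, ±0.000008°/2 = ±4e-06°, of the stored one.
One degree of longitude at 44.9166° is 111699 × cos 44.9166° ≈ 111699 × 0.7081 = 79098 m.
East–west error: 4e-06° × 79098 m/° ≈ 0.316392 m.

0.3 m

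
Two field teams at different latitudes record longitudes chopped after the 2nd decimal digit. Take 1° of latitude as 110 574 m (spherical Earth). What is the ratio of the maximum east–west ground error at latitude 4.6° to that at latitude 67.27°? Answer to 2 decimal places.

Truncating at 2 decimal places can drop up to a full unit in the last place, so the longitude may be off by as much as 0.01°.
At 4.6°: 0.01° × 110574 × cos 4.6° = 0.01 × 110574 × 0.9968 ≈ 1102.2 m.
Error at 67.27° = 0.01° × 110574 × cos 67.27° ≈ 1105.7 × 0.3864 = 427.25 m.
The ratio reduces to cos 4.6° / cos 67.27° = 0.9968/0.3864 ≈ 2.5797.

2.58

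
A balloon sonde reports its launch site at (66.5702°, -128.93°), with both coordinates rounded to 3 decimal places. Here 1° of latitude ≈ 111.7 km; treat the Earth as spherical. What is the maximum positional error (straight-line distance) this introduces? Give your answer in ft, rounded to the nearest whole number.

197 ft

Rounding to 3 decimal places leaves each coordinate within ±0.0005° of the true value.
North–south component: 0.0005° × 111700 = 55.85 m.
E–W at 66.5702°: 0.0005° × 111700 × cos 66.5702° = 0.0005 × 111700 × 0.3976 ≈ 22.2074 m.
Combining orthogonally: (55.85² + 22.2074²)^½ ≈ 60.1032 m.
In feet: 60.1032 m ÷ 0.3048 ≈ 197.19 ft.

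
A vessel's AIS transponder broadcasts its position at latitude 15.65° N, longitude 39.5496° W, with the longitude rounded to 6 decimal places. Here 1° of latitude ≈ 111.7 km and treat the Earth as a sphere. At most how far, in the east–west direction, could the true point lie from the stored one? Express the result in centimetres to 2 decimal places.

Rounding to 6 decimal places leaves the longitude within ±5e-07° of the true value.
Parallels shrink by cos φ, so at 15.65° a degree of longitude is 111700 × 0.9629 ≈ 107559 m.
So at most 5e-07° × 107559 ≈ 0.0537795 m east–west.
That is 0.0537795 m = 5.378 cm.

5.38 centimetres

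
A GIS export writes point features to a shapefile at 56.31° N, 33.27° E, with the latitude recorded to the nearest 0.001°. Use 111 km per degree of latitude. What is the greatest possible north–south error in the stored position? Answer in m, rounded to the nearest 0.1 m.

55.5 m

Rounding to 3 decimal places leaves the latitude within ±0.0005° of the true value.
Along the meridian that is 0.0005° × 111000 m/° = 55.5 m.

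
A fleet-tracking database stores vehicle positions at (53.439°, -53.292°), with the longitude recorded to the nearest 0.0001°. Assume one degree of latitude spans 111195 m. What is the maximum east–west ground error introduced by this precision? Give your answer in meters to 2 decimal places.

3.31 meters

Rounding to 4 decimal places leaves the longitude within ±5e-05° of the true value.
At latitude 53.439° a degree of longitude spans 111195 m × cos 53.439° = 111195 × 0.5957 ≈ 66236.4 m.
So at most 5e-05° × 66236.4 ≈ 3.31182 m east–west.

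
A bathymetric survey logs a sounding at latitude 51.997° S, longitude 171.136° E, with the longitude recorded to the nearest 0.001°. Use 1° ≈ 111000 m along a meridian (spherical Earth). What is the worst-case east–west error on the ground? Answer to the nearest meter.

Rounding to 3 decimal places leaves the longitude within ±0.0005° of the true value.
Parallels shrink by cos φ, so at 51.997° a degree of longitude is 111000 × 0.6157 ≈ 68343 m.
So at most 0.0005° × 68343 ≈ 34.1715 m east–west.

34 meters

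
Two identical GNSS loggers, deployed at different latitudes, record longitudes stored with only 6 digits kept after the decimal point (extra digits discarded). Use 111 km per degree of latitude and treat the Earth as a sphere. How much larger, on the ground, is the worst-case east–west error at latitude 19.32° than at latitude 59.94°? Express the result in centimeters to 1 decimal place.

Truncating at 6 decimal places can drop up to a full unit in the last place, so the longitude may be off by as much as 1e-06°.
At 19.32°: 1e-06° × 111000 × cos 19.32° = 1e-06 × 111000 × 0.9437 ≈ 0.10475 m.
Error at 59.94° = 1e-06° × 111000 × cos 59.94° ≈ 0.111 × 0.5009 = 0.055601 m.
Difference: 0.10475 − 0.055601 = 0.049148 m.
That is 0.0491485 m = 4.9148 cm.

4.9 centimeters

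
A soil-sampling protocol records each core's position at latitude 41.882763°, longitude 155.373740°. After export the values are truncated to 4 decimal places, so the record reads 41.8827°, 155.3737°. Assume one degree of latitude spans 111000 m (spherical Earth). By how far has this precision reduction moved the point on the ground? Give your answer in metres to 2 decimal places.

7.73 metres

The latitude changed by +0.000063° and the longitude by +0.000040°.
North–south shift: 0.000063 × 111000 = 6.993 m.
E–W at 41.8827°: 0.000040° × 111000 × cos 41.8827° = 0.000040 × 111000 × 0.7445 ≈ 3.30564 m.
Combined displacement = (6.993² + 3.30564²)^½ ≈ 7.73494 m.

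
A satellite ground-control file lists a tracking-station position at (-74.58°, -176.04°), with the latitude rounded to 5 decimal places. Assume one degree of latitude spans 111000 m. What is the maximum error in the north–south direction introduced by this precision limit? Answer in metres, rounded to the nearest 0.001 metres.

Rounding to 5 decimal places leaves the latitude within ±5e-06° of the true value.
North–south distance: 5e-06° × 111000 m/° = 0.555 m.

0.555 metres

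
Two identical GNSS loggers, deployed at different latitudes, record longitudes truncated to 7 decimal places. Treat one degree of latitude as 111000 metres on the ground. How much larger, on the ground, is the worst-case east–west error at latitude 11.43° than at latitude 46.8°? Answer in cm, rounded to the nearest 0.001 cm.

Truncating at 7 decimal places can drop up to a full unit in the last place, so the longitude may be off by as much as 1e-07°.
Error at 11.43° = 1e-07° × 111000 × cos 11.43° ≈ 0.0111 × 0.9802 = 0.01088 m.
Error at 46.8° = 1e-07° × 111000 × cos 46.8° ≈ 0.0111 × 0.6845 = 0.0075985 m.
So the lower-latitude error exceeds the higher by 0.01088 − 0.0075985 = 0.0032814 m.
That is 0.00328139 m = 0.32814 cm.

0.328 cm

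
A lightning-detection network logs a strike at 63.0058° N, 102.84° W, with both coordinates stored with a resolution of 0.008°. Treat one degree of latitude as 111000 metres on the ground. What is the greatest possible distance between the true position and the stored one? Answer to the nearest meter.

With a 0.008° grid the true value lies within half a step, ±0.008°/2 = ±0.004°, of the stored one.
Latitude error → 0.004 × 111000 = 444 m along the meridian.
Longitude error → 0.004 × 111000 × cos 63.0058° = 0.004 × 111000 × 0.4539 ≈ 201.532 m.
Worst case both components are at the extreme and orthogonal: √(444² + 201.532²) ≈ 487.597 m.

488 meters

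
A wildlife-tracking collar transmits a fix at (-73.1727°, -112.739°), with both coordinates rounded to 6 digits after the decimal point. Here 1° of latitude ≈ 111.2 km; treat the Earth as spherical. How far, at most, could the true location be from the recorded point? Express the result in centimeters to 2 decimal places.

5.79 centimeters

Rounding to 6 decimal places leaves each coordinate within ±5e-07° of the true value.
Latitude error → 5e-07 × 111200 = 0.0556 m along the meridian.
E–W at 73.1727°: 5e-07° × 111200 × cos 73.1727° = 5e-07 × 111200 × 0.2895 ≈ 0.0160955 m.
Combining orthogonally: (0.0556² + 0.0160955²)^½ ≈ 0.0578829 m.
That is 0.0578829 m = 5.7883 cm.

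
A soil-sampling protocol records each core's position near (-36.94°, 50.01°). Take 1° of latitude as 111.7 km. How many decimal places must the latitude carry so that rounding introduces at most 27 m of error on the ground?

One degree of latitude covers 111700 m.
With N decimal places the half-ulp bound is 0.5·10⁻ᴺ°, or 0.5·10⁻ᴺ × 111700 m on the ground.
Need 0.5 × 111700 × 10⁻ᴺ ≤ 27 → 10⁻ᴺ ≤ 4.834e-04, so N ≥ 3.32.
At 3 places the error can reach 55.9 m, but 4 places keeps it to 5.58 m.

4 decimal places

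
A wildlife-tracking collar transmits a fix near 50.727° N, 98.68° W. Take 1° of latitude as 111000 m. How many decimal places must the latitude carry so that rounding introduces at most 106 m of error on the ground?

3

One degree of latitude covers 111000 m.
N decimal places → at most half a unit in the last place, 0.5 × 10⁻ᴺ° = 111000/2 × 10⁻ᴺ m.
Need 0.5 × 111000 × 10⁻ᴺ ≤ 106 → 10⁻ᴺ ≤ 1.910e-03, so N ≥ 2.72.
So 3 decimal places suffice (55.5 m); 2 would allow up to 555 m.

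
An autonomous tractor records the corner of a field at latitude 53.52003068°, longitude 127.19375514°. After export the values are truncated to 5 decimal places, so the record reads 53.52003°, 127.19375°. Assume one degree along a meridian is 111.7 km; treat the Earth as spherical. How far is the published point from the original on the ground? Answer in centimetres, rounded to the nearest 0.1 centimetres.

35.0 centimetres

Δlat = 53.52003068 − 53.52003 = +0.00000068°; Δlon = 127.19375514 − 127.19375 = +0.00000514°.
N–S: 0.00000068° × 111700 m/° = 0.075956 m.
E–W at 53.52°: 0.00000514° × 111700 × cos 53.52° = 0.00000514 × 111700 × 0.5945 ≈ 0.341349 m.
Distance: √(0.075956² + 0.341349²) ≈ 0.349698 m.
That is 0.349698 m = 34.97 cm.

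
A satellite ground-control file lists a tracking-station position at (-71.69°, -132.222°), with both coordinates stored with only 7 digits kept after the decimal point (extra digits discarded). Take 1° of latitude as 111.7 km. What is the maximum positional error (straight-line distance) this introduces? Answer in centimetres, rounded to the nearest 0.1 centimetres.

Truncating at 7 decimal places can drop up to a full unit in the last place, so each coordinate may be off by as much as 1e-07°.
N–S: 1e-07° × 111700 m/° = 0.01117 m.
E–W at 71.69°: 1e-07° × 111700 × cos 71.69° = 1e-07 × 111700 × 0.3142 ≈ 0.00350915 m.
Combining orthogonally: (0.01117² + 0.00350915²)^½ ≈ 0.0117082 m.
That is 0.0117082 m = 1.1708 cm.

1.2 centimetres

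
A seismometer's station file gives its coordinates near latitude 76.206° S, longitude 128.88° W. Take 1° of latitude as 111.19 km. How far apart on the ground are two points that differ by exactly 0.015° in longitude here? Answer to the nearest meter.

398 meters

At 76.206° a degree of longitude is 111190 × cos 76.206° ≈ 26511.2 m, so 0.015° corresponds to 397.668 m.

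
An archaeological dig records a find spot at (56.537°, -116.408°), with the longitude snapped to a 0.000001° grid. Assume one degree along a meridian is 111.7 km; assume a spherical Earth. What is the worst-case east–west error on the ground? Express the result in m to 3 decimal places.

With a 0.000001° grid the true value lies within half a step, ±0.000001°/2 = ±5e-07°, of the stored one.
One degree of longitude at 56.537° is 111700 × cos 56.537° ≈ 111700 × 0.5514 = 61591.2 m.
Maximum E–W displacement: 5e-07 × 61591.2 = 0.0307956 m.

0.031 m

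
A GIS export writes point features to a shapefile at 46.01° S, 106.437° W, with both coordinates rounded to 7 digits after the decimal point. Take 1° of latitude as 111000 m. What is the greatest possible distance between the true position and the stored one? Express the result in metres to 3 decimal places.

0.007 metres

Rounding to 7 decimal places leaves each coordinate within ±5e-08° of the true value.
N–S: 5e-08° × 111000 m/° = 0.00555 m.
East–west component at 46.01°: 5e-08° × 111000 × cos 46.01° ≈ 5e-08 × 77093.1 ≈ 0.00385466 m.
Worst case both components are at the extreme and orthogonal: √(0.00555² + 0.00385466²) ≈ 0.00675728 m.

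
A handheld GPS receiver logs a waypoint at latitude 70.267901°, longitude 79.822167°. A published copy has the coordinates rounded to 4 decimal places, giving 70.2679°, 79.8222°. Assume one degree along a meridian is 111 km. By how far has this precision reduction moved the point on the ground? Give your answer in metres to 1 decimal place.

1.2 metres

The latitude changed by +0.000001° and the longitude by -0.000033°.
N–S: 0.000001° × 111000 m/° = 0.111 m.
E–W at 70.2679°: -0.000033° × 111000 × cos 70.2679° = -0.000033 × 111000 × 0.3376 ≈ -1.23671 m.
Hypotenuse of the two orthogonal shifts: √(0.111² + 1.23671²) = 1.24168 m.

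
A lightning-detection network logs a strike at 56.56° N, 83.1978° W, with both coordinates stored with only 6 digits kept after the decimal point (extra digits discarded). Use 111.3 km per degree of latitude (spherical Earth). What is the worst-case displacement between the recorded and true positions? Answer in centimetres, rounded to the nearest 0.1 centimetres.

Truncating at 6 decimal places can drop up to a full unit in the last place, so each coordinate may be off by as much as 1e-06°.
North–south component: 1e-06° × 111300 = 0.1113 m.
Longitude error → 1e-06 × 111300 × cos 56.56° = 1e-06 × 111300 × 0.5511 ≈ 0.0613334 m.
Worst case both components are at the extreme and orthogonal: √(0.1113² + 0.0613334²) ≈ 0.127081 m.
That is 0.127081 m = 12.708 cm.

12.7 centimetres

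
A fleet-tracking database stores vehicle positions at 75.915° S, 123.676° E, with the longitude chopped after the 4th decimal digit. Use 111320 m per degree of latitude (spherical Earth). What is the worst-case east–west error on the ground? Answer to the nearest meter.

Truncating at 4 decimal places can drop up to a full unit in the last place, so the longitude may be off by as much as 0.0001°.
Parallels shrink by cos φ, so at 75.915° a degree of longitude is 111320 × 0.2434 ≈ 27091 m.
Maximum E–W displacement: 0.0001 × 27091 = 2.7091 m.

3 meters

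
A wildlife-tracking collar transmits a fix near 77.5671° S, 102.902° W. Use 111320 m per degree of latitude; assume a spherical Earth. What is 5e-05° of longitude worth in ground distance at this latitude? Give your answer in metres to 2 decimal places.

5e-05° of longitude at 77.5671° is 5e-05 × 111320 × cos 77.5671° ≈ 5e-05 × 23966.8 = 1.19834 m.

1.20 metres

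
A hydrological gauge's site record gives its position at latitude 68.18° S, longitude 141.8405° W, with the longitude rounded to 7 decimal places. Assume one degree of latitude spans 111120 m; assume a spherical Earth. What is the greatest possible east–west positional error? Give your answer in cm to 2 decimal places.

0.21 cm

Rounding to 7 decimal places leaves the longitude within ±5e-08° of the true value.
Parallels shrink by cos φ, so at 68.18° a degree of longitude is 111120 × 0.3717 ≈ 41302.4 m.
Maximum E–W displacement: 5e-08 × 41302.4 = 0.00206512 m.
That is 0.00206512 m = 0.20651 cm.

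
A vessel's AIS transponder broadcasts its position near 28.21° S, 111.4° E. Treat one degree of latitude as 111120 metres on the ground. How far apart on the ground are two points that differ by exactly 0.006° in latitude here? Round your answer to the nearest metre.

667 metres

Along a meridian 0.006° is 0.006 × 111120 = 666.72 m.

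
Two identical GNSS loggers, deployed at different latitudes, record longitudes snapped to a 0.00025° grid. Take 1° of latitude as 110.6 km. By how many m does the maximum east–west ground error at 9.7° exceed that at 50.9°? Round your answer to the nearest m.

5 m

With a 0.00025° grid the true value lies within half a step, ±0.00025°/2 = ±0.000125°, of the stored one.
Error at 9.7° = 0.000125° × 110600 × cos 9.7° ≈ 13.825 × 0.9857 = 13.627 m.
Error at 50.9° = 0.000125° × 110600 × cos 50.9° ≈ 13.825 × 0.6307 = 8.7191 m.
Difference: 13.627 − 8.7191 = 4.9083 m.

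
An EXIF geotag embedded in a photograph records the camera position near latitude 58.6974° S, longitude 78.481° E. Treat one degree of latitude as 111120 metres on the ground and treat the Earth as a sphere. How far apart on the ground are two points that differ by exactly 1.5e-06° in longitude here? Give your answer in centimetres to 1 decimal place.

1.5e-06° of longitude at 58.6974° is 1.5e-06 × 111120 × cos 58.6974° ≈ 1.5e-06 × 57733.3 = 0.0865999 m.
That is 0.0865999 m = 8.66 cm.

8.7 centimetres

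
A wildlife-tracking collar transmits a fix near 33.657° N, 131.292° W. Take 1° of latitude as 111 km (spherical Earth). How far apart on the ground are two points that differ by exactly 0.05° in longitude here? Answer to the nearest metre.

One degree of longitude here spans 111000 × cos 33.657° = 111000 × 0.8324 ≈ 92393.1 m; 0.05° of that is 4619.66 m.

4620 metres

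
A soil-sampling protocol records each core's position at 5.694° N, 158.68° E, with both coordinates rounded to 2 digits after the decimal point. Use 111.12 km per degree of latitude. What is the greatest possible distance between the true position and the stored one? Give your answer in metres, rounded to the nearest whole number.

784 metres

Rounding to 2 decimal places leaves each coordinate within ±0.005° of the true value.
North–south component: 0.005° × 111120 = 555.6 m.
E–W at 5.694°: 0.005° × 111120 × cos 5.694° = 0.005 × 111120 × 0.9951 ≈ 552.859 m.
The two errors are perpendicular, so the maximum displacement is √(555.6² + 552.859²) ≈ 783.801 m.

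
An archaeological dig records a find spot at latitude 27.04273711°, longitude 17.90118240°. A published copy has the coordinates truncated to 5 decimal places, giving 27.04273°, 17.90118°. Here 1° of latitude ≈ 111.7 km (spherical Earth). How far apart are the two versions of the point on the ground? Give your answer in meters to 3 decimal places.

Δlat = 27.04273711 − 27.04273 = +0.00000711°; Δlon = 17.90118240 − 17.90118 = +0.00000240°.
North–south shift: 0.00000711 × 111700 = 0.794187 m.
E–W at 27.0427°: 0.00000240° × 111700 × cos 27.0427° = 0.00000240 × 111700 × 0.8907 ≈ 0.23877 m.
Distance: √(0.794187² + 0.23877²) ≈ 0.829303 m.

0.829 meters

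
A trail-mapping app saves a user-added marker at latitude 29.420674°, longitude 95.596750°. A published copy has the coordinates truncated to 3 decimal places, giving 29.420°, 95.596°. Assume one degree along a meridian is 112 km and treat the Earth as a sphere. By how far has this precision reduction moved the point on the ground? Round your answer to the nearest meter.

105 meters

The latitude changed by +0.000674° and the longitude by +0.000750°.
N–S: 0.000674° × 112000 m/° = 75.488 m.
E–W at 29.42°: 0.000750° × 112000 × cos 29.42° = 0.000750 × 112000 × 0.8710 ≈ 73.1676 m.
Combined displacement = (75.488² + 73.1676²)^½ ≈ 105.128 m.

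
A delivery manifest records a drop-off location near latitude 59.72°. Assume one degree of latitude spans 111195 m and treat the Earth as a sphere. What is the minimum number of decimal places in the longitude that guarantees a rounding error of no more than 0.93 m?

5

At 59.72° one degree of longitude covers 111195 × cos 59.72° ≈ 111195 × 0.5042 ≈ 56067.4 m.
Rounding to N decimal places gives at most 0.5 × 10⁻ᴺ degrees of error, i.e. 0.5 × 10⁻ᴺ × 56067.4 m.
Setting 28033.7 × 10⁻ᴺ ≤ 0.93 gives 10ᴺ ≥ 3.014e+04, i.e. N ≥ 4.48.
So 5 decimal places suffice (0.28 m); 4 would allow up to 2.8 m.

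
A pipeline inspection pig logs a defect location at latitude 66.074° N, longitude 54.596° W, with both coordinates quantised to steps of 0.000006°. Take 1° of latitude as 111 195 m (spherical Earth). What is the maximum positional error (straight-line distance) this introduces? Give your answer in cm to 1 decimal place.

36.0 cm

With a 0.000006° grid the true value lies within half a step, ±0.000006°/2 = ±3e-06°, of the stored one.
N–S: 3e-06° × 111195 m/° = 0.333585 m.
East–west component at 66.074°: 3e-06° × 111195 × cos 66.074° ≈ 3e-06 × 45095.8 ≈ 0.135288 m.
Combining orthogonally: (0.333585² + 0.135288²)^½ ≈ 0.359975 m.
That is 0.359975 m = 35.997 cm.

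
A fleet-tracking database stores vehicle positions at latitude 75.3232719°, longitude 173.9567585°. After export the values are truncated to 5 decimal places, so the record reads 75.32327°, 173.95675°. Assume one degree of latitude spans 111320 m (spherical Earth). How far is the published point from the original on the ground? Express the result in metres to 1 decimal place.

0.3 metres

Δlat = 75.3232719 − 75.32327 = +0.0000019°; Δlon = 173.9567585 − 173.95675 = +0.0000085°.
North–south shift: 0.0000019 × 111320 = 0.211508 m.
East–west at this latitude: 0.0000085° × 111320 × cos 75.3233° ≈ 0.0000085 × 28204.6 = 0.239739 m.
Hypotenuse of the two orthogonal shifts: √(0.211508² + 0.239739²) = 0.319704 m.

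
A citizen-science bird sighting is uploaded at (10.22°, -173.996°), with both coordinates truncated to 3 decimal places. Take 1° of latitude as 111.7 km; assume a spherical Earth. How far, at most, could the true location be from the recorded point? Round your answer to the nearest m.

Truncating at 3 decimal places can drop up to a full unit in the last place, so each coordinate may be off by as much as 0.001°.
Latitude error → 0.001 × 111700 = 111.7 m along the meridian.
East–west component at 10.22°: 0.001° × 111700 × cos 10.22° ≈ 0.001 × 109928 ≈ 109.928 m.
Combining orthogonally: (111.7² + 109.928²)^½ ≈ 156.719 m.

157 m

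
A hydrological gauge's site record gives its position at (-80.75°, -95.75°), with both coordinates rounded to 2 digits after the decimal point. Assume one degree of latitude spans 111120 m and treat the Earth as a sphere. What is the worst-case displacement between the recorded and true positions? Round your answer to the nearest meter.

Rounding to 2 decimal places leaves each coordinate within ±0.005° of the true value.
N–S: 0.005° × 111120 m/° = 555.6 m.
E–W at 80.75°: 0.005° × 111120 × cos 80.75° = 0.005 × 111120 × 0.1607 ≈ 89.3086 m.
Combining orthogonally: (555.6² + 89.3086²)^½ ≈ 562.732 m.

563 meters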